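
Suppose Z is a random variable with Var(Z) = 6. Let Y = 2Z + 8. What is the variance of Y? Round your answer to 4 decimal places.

24.0000

Var(2Z + 8) = (2)²·Var(Z) = 4·6 = 24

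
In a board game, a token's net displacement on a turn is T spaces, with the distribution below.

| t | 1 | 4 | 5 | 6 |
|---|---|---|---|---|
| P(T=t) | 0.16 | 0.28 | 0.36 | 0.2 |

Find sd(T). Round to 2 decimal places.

E[T] = (1)(0.16) + (4)(0.28) + (5)(0.36) + (6)(0.2) = 4.28
E[T²] = (1)²(0.16) + (4)²(0.28) + (5)²(0.36) + (6)²(0.2) = 20.84
Var(T) = E[T²] − (E[T])² = 20.84 − (4.28)² = 2.5216
sd(T) = √2.5216 ≈ 1.59

1.59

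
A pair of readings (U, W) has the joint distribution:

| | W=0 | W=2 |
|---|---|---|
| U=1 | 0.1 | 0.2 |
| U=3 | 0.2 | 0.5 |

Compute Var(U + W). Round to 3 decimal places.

E[U] = 2.4,  E[W] = 1.4,  E[UW] = 3.4
Var(U) = 6.6 − (2.4)² = 0.84;  Var(W) = 2.8 − (1.4)² = 0.84
cov(U,W) = 3.4 − (2.4)(1.4) = 0.04
Var(U + W) = (1)²·0.84 + (1)²·0.84 + 2·(1)·(1)·0.04 = 1.76

1.760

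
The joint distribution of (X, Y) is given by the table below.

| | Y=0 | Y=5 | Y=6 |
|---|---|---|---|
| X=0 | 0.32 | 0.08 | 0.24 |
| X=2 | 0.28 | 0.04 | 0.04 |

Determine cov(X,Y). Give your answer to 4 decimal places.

-0.7616

E[X] = 0.72,  E[Y] = 2.28
E[XY] = 0.88
cov(X,Y) = E[XY] − E[X]E[Y] = 0.88 − (0.72)(2.28) = -0.7616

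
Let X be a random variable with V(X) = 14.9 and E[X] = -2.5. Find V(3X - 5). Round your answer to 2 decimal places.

134.10

V(3X - 5) = (3)²·V(X) = 9·14.9 = 134.1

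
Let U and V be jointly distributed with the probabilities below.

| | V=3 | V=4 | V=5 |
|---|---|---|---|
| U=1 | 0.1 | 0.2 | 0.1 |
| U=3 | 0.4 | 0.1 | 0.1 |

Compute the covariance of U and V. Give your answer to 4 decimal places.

-0.2400

E[U] = 2.2,  E[V] = 3.7
E[UV] = 7.9
Cov(U,V) = E[UV] − E[U]E[V] = 7.9 − (2.2)(3.7) = -0.24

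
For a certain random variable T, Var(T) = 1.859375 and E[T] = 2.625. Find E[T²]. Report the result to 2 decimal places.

8.75

E[T²] = Var(T) + (E[T])² = 1.859375 + (2.625)² = 8.75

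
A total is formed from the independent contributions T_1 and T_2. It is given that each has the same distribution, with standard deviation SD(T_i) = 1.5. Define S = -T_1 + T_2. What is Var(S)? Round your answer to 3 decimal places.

Var(T_i) = (1.5)² = 2.25
By independence, Var(S) = (-1)²Var(T_1) + (1)²Var(T_2)
= (-1)²·2.25 + (1)²·2.25 = 4.5

4.500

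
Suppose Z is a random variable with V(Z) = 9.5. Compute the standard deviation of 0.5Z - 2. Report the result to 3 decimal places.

V(0.5Z - 2) = (0.5)²·9.5 = 2.375
SD(0.5Z - 2) = √2.375 ≈ 1.541

1.541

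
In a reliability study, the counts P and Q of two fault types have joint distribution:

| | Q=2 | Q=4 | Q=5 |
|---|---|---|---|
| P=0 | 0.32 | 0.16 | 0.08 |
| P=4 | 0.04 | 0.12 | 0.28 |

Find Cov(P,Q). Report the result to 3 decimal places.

E[P] = 1.76,  E[Q] = 3.64
E[PQ] = 7.84
Cov(P,Q) = E[PQ] − E[P]E[Q] = 7.84 − (1.76)(3.64) = 1.4336

1.434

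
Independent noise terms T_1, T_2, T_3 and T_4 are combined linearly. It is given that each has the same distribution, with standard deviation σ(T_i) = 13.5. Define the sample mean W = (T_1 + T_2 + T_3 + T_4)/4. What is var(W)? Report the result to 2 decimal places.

var(T_i) = (13.5)² = 182.25
By independence, var(W) = (0.25)²var(T_1) + (0.25)²var(T_2) + (0.25)²var(T_3) + (0.25)²var(T_4)
= (0.25)²·182.25 + (0.25)²·182.25 + (0.25)²·182.25 + (0.25)²·182.25 = 45.5625

45.56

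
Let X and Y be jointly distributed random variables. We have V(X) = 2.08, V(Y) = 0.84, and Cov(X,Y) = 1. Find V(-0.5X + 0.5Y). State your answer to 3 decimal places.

V(-0.5X + 0.5Y) = (-0.5)²·V(X) + (0.5)²·V(Y) + 2·(-0.5)·(0.5)·Cov(X,Y)
= 0.25·2.08 + 0.25·0.84 + -0.5·1 = 0.23

0.230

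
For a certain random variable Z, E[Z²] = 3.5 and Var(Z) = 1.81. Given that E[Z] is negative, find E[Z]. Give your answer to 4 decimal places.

-1.3000

(E[Z])² = E[Z²] − Var(Z) = 3.5 − 1.81 = 1.69
E[Z] = −√1.69 = -1.3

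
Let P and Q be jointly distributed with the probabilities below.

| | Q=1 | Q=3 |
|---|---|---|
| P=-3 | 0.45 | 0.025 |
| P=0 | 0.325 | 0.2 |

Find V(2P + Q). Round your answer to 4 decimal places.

11.6400

E[P] = -1.425,  E[Q] = 1.45,  E[PQ] = -1.575
V(P) = 4.275 − (-1.425)² = 2.244375;  V(Q) = 2.8 − (1.45)² = 0.6975
cov(P,Q) = -1.575 − (-1.425)(1.45) = 0.49125
V(2P + Q) = (2)²·2.244375 + (1)²·0.6975 + 2·(2)·(1)·0.49125 = 11.64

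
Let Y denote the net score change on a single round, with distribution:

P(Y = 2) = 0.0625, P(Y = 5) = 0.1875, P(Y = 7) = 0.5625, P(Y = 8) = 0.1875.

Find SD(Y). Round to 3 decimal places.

1.500

E[Y] = (2)(0.0625) + (5)(0.1875) + (7)(0.5625) + (8)(0.1875) = 6.5
E[Y²] = (2)²(0.0625) + (5)²(0.1875) + (7)²(0.5625) + (8)²(0.1875) = 44.5
Var(Y) = E[Y²] − (E[Y])² = 44.5 − (6.5)² = 2.25
SD(Y) = √2.25 ≈ 1.500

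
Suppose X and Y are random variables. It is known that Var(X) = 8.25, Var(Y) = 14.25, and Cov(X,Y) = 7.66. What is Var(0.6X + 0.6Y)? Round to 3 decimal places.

Var(0.6X + 0.6Y) = (0.6)²·Var(X) + (0.6)²·Var(Y) + 2·(0.6)·(0.6)·Cov(X,Y)
= 0.36·8.25 + 0.36·14.25 + 0.72·7.66 = 13.6152

13.615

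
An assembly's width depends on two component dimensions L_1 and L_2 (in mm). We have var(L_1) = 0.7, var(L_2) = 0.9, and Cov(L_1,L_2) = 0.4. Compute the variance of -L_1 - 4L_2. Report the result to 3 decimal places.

18.300

var(-L_1 - 4L_2) = (-1)²·var(L_1) + (-4)²·var(L_2) + 2·(-1)·(-4)·Cov(L_1,L_2)
= 1·0.7 + 16·0.9 + 8·0.4 = 18.3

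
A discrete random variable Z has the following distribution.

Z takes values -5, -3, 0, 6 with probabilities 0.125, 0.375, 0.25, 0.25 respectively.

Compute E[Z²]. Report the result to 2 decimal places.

E[Z²] = (-5)²(0.125) + (-3)²(0.375) + (0)²(0.25) + (6)²(0.25) = 15.5

15.50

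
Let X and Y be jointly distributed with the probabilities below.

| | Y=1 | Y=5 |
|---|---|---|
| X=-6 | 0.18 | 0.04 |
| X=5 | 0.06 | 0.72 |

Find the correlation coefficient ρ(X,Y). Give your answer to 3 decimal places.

E[X] = 2.58,  E[Y] = 4.04
E[XY] = 16.02
Cov(X,Y) = E[XY] − E[X]E[Y] = 16.02 − (2.58)(4.04) = 5.5968
Var(X) = 20.7636,  Var(Y) = 2.9184
ρ = 5.5968 / √(20.7636·2.9184) ≈ 0.719

0.719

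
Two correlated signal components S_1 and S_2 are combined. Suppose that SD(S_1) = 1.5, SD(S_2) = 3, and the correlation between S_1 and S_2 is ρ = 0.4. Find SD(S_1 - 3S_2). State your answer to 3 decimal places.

Var(S_1) = (1.5)² = 2.25;  Var(S_2) = (3)² = 9
cov(S_1,S_2) = ρ·SD(S_1)·SD(S_2) = 0.4·1.5·3 = 1.8
Var(S_1 - 3S_2) = (1)²·Var(S_1) + (-3)²·Var(S_2) + 2·(1)·(-3)·cov(S_1,S_2)
= 1·2.25 + 9·9 + -6·1.8 = 72.45
SD(S_1 - 3S_2) = √72.45 ≈ 8.512

8.512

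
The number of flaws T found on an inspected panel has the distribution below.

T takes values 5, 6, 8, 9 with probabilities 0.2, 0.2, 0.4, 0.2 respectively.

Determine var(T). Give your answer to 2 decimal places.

2.16

E[T] = (5)(0.2) + (6)(0.2) + (8)(0.4) + (9)(0.2) = 7.2
E[T²] = (5)²(0.2) + (6)²(0.2) + (8)²(0.4) + (9)²(0.2) = 54
var(T) = E[T²] − (E[T])² = 54 − (7.2)² = 2.16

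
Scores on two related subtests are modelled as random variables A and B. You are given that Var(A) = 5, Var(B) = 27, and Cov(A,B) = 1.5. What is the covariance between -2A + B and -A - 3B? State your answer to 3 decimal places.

Cov(-2A + B, -A - 3B) = (-2)(-1)Var(A) + (1)(-3)Var(B) + [(-2)(-3) + (1)(-1)]Cov(A,B)
= 2·5 + -3·27 + 5·1.5 = -63.5

-63.500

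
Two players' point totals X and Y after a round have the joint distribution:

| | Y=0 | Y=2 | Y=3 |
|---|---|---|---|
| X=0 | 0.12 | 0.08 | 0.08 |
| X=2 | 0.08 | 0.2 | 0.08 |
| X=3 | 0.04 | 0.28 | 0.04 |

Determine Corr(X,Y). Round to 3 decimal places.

0.179

E[X] = 1.8,  E[Y] = 1.72
E[XY] = 3.32
cov(X,Y) = E[XY] − E[X]E[Y] = 3.32 − (1.8)(1.72) = 0.224
V(X) = 1.44,  V(Y) = 1.0816
ρ = 0.224 / √(1.44·1.0816) ≈ 0.179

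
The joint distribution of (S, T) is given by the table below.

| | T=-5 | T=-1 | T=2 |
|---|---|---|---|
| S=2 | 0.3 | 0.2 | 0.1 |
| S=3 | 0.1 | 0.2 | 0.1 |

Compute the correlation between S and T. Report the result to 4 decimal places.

E[S] = 2.4,  E[T] = -2
E[ST] = -4.5
Cov(S,T) = E[ST] − E[S]E[T] = -4.5 − (2.4)(-2) = 0.3
var(S) = 0.24,  var(T) = 7.2
ρ = 0.3 / √(0.24·7.2) ≈ 0.2282

0.2282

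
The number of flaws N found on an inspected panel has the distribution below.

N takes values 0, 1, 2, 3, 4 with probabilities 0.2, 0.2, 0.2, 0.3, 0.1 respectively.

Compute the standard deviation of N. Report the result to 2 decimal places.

1.30

E[N] = (0)(0.2) + (1)(0.2) + (2)(0.2) + (3)(0.3) + (4)(0.1) = 1.9
E[N²] = (0)²(0.2) + (1)²(0.2) + (2)²(0.2) + (3)²(0.3) + (4)²(0.1) = 5.3
Var(N) = E[N²] − (E[N])² = 5.3 − (1.9)² = 1.69
σ(N) = √1.69 ≈ 1.30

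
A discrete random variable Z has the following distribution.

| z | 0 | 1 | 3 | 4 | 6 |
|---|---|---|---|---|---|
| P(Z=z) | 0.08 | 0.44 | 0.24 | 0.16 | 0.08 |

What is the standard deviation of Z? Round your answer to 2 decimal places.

E[Z] = (0)(0.08) + (1)(0.44) + (3)(0.24) + (4)(0.16) + (6)(0.08) = 2.28
E[Z²] = (0)²(0.08) + (1)²(0.44) + (3)²(0.24) + (4)²(0.16) + (6)²(0.08) = 8.04
V(Z) = E[Z²] − (E[Z])² = 8.04 − (2.28)² = 2.8416
sd(Z) = √2.8416 ≈ 1.69

1.69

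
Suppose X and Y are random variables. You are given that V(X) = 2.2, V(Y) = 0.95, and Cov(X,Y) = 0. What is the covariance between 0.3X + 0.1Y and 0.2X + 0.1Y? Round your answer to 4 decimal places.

Cov(0.3X + 0.1Y, 0.2X + 0.1Y) = (0.3)(0.2)V(X) + (0.1)(0.1)V(Y) + [(0.3)(0.1) + (0.1)(0.2)]Cov(X,Y)
= 0.06·2.2 + 0.01·0.95 + 0.05·0 = 0.1415

0.1415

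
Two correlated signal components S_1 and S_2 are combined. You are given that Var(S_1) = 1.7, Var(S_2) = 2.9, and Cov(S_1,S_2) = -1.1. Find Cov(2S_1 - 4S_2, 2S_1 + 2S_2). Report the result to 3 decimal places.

-12.000

Cov(2S_1 - 4S_2, 2S_1 + 2S_2) = (2)(2)Var(S_1) + (-4)(2)Var(S_2) + [(2)(2) + (-4)(2)]Cov(S_1,S_2)
= 4·1.7 + -8·2.9 + -4·-1.1 = -12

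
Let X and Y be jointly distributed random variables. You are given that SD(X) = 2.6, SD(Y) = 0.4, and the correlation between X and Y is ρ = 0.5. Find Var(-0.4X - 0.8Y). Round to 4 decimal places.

1.5168

Var(X) = (2.6)² = 6.76;  Var(Y) = (0.4)² = 0.16
cov(X,Y) = ρ·SD(X)·SD(Y) = 0.5·2.6·0.4 = 0.52
Var(-0.4X - 0.8Y) = (-0.4)²·Var(X) + (-0.8)²·Var(Y) + 2·(-0.4)·(-0.8)·cov(X,Y)
= 0.16·6.76 + 0.64·0.16 + 0.64·0.52 = 1.5168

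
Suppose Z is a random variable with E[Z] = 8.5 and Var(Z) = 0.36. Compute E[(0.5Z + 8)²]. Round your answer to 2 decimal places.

150.15

E[0.5Z + 8] = 0.5·8.5 + 8 = 12.25
Var(0.5Z + 8) = (0.5)²·0.36 = 0.09
E[(0.5Z + 8)²] = Var((0.5Z + 8)) + (E[(0.5Z + 8)])² = 0.09 + (12.25)² = 150.1525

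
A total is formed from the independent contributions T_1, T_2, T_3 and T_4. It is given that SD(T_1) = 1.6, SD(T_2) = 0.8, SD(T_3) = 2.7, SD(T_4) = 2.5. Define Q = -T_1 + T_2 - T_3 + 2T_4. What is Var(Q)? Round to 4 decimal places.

35.4900

Var(T_1) = 2.56, Var(T_2) = 0.64, Var(T_3) = 7.29, Var(T_4) = 6.25
By independence, Var(Q) = (-1)²Var(T_1) + (1)²Var(T_2) + (-1)²Var(T_3) + (2)²Var(T_4)
= (-1)²·2.56 + (1)²·0.64 + (-1)²·7.29 + (2)²·6.25 = 35.49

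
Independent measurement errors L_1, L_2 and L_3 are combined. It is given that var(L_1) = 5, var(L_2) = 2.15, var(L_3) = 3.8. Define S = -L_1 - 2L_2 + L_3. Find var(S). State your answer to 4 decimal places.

17.4000

By independence, var(S) = (-1)²var(L_1) + (-2)²var(L_2) + (1)²var(L_3)
= (-1)²·5 + (-2)²·2.15 + (1)²·3.8 = 17.4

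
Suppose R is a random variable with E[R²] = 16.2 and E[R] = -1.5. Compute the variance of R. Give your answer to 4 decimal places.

Var(R) = 16.2 − (-1.5)² = 13.95

13.9500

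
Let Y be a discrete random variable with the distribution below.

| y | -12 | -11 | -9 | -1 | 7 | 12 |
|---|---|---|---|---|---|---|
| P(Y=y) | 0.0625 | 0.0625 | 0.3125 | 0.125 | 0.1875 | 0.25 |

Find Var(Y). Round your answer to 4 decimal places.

E[Y] = (-12)(0.0625) + (-11)(0.0625) + (-9)(0.3125) + (-1)(0.125) + (7)(0.1875) + (12)(0.25) = -0.0625
E[Y²] = (-12)²(0.0625) + (-11)²(0.0625) + (-9)²(0.3125) + (-1)²(0.125) + (7)²(0.1875) + (12)²(0.25) = 87.1875
Var(Y) = E[Y²] − (E[Y])² = 87.1875 − (-0.0625)² = 87.18359375

87.1836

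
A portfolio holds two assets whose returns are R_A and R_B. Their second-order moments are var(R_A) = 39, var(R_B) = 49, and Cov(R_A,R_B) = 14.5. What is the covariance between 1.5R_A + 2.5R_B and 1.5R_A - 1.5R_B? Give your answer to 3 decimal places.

Cov(1.5R_A + 2.5R_B, 1.5R_A - 1.5R_B) = (1.5)(1.5)var(R_A) + (2.5)(-1.5)var(R_B) + [(1.5)(-1.5) + (2.5)(1.5)]Cov(R_A,R_B)
= 2.25·39 + -3.75·49 + 1.5·14.5 = -74.25

-74.250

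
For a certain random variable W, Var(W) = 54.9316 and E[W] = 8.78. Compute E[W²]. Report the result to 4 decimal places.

E[W²] = Var(W) + (E[W])² = 54.9316 + (8.78)² = 132.02

132.0200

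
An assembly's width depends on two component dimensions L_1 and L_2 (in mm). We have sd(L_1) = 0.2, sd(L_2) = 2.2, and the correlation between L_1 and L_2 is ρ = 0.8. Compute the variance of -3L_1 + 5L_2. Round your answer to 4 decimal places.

Var(L_1) = (0.2)² = 0.04;  Var(L_2) = (2.2)² = 4.84
Cov(L_1,L_2) = ρ·sd(L_1)·sd(L_2) = 0.8·0.2·2.2 = 0.352
Var(-3L_1 + 5L_2) = (-3)²·Var(L_1) + (5)²·Var(L_2) + 2·(-3)·(5)·Cov(L_1,L_2)
= 9·0.04 + 25·4.84 + -30·0.352 = 110.8

110.8000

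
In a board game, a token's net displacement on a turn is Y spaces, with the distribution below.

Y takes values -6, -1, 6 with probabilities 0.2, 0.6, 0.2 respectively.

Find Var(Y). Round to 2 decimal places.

14.64

E[Y] = (-6)(0.2) + (-1)(0.6) + (6)(0.2) = -0.6
E[Y²] = (-6)²(0.2) + (-1)²(0.6) + (6)²(0.2) = 15
Var(Y) = E[Y²] − (E[Y])² = 15 − (-0.6)² = 14.64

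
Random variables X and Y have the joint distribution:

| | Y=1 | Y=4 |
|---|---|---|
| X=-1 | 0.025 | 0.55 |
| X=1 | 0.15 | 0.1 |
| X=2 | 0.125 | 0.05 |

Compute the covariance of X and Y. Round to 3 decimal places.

E[X] = 0.025,  E[Y] = 3.1
E[XY] = -1.025
Cov(X,Y) = E[XY] − E[X]E[Y] = -1.025 − (0.025)(3.1) = -1.1025

-1.103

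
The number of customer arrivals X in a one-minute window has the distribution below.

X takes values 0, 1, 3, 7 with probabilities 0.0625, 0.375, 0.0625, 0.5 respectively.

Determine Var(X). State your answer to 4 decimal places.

E[X] = (0)(0.0625) + (1)(0.375) + (3)(0.0625) + (7)(0.5) = 4.0625
E[X²] = (0)²(0.0625) + (1)²(0.375) + (3)²(0.0625) + (7)²(0.5) = 25.4375
Var(X) = E[X²] − (E[X])² = 25.4375 − (4.0625)² = 8.93359375

8.9336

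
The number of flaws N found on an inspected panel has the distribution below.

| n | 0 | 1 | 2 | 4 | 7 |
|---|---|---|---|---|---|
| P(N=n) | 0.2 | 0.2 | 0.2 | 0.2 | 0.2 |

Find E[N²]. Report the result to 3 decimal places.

14.000

E[N²] = (0)²(0.2) + (1)²(0.2) + (2)²(0.2) + (4)²(0.2) + (7)²(0.2) = 14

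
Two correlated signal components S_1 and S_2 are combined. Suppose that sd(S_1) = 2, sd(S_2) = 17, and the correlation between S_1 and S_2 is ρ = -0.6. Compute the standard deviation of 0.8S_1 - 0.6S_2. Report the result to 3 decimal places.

11.233

var(S_1) = (2)² = 4;  var(S_2) = (17)² = 289
cov(S_1,S_2) = ρ·sd(S_1)·sd(S_2) = -0.6·2·17 = -20.4
var(0.8S_1 - 0.6S_2) = (0.8)²·var(S_1) + (-0.6)²·var(S_2) + 2·(0.8)·(-0.6)·cov(S_1,S_2)
= 0.64·4 + 0.36·289 + -0.96·-20.4 = 126.184
sd(0.8S_1 - 0.6S_2) = √126.184 ≈ 11.233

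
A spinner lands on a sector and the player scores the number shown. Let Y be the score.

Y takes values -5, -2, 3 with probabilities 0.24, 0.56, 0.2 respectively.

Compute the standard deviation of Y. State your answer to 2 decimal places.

2.66

E[Y] = (-5)(0.24) + (-2)(0.56) + (3)(0.2) = -1.72
E[Y²] = (-5)²(0.24) + (-2)²(0.56) + (3)²(0.2) = 10.04
Var(Y) = E[Y²] − (E[Y])² = 10.04 − (-1.72)² = 7.0816
σ(Y) = √7.0816 ≈ 2.66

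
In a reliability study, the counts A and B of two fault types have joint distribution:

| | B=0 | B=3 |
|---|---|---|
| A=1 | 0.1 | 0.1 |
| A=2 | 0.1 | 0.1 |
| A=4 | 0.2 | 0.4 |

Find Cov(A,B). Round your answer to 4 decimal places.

E[A] = 3,  E[B] = 1.8
E[AB] = 5.7
Cov(A,B) = E[AB] − E[A]E[B] = 5.7 − (3)(1.8) = 0.3

0.3000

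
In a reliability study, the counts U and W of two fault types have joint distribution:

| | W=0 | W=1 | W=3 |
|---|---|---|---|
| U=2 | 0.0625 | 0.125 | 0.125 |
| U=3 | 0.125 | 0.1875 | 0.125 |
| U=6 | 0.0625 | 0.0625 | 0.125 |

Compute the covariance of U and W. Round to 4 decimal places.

E[U] = 3.4375,  E[W] = 1.5
E[UW] = 5.3125
Cov(U,W) = E[UW] − E[U]E[W] = 5.3125 − (3.4375)(1.5) = 0.15625

0.1563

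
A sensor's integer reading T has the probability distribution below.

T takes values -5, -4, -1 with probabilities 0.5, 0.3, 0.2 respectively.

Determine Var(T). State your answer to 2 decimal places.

E[T] = (-5)(0.5) + (-4)(0.3) + (-1)(0.2) = -3.9
E[T²] = (-5)²(0.5) + (-4)²(0.3) + (-1)²(0.2) = 17.5
Var(T) = E[T²] − (E[T])² = 17.5 − (-3.9)² = 2.29

2.29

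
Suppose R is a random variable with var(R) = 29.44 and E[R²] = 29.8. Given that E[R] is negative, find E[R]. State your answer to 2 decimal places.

(E[R])² = E[R²] − var(R) = 29.8 − 29.44 = 0.36
E[R] = −√0.36 = -0.6

-0.60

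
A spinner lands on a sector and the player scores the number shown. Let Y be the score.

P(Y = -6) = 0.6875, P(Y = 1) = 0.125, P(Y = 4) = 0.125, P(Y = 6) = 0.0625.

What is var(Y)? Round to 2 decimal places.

19.36

E[Y] = (-6)(0.6875) + (1)(0.125) + (4)(0.125) + (6)(0.0625) = -3.125
E[Y²] = (-6)²(0.6875) + (1)²(0.125) + (4)²(0.125) + (6)²(0.0625) = 29.125
var(Y) = E[Y²] − (E[Y])² = 29.125 − (-3.125)² = 19.359375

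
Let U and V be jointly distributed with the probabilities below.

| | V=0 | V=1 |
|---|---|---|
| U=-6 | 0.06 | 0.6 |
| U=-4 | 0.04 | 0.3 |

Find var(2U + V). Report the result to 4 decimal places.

E[U] = -5.32,  E[V] = 0.9,  E[UV] = -4.8
var(U) = 29.2 − (-5.32)² = 0.8976;  var(V) = 0.9 − (0.9)² = 0.09
Cov(U,V) = -4.8 − (-5.32)(0.9) = -0.012
var(2U + V) = (2)²·0.8976 + (1)²·0.09 + 2·(2)·(1)·-0.012 = 3.6324

3.6324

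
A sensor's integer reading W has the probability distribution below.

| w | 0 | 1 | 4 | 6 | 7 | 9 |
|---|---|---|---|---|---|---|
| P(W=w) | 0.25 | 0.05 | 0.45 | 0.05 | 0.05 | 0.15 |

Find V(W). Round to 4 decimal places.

8.8275

E[W] = (0)(0.25) + (1)(0.05) + (4)(0.45) + (6)(0.05) + (7)(0.05) + (9)(0.15) = 3.85
E[W²] = (0)²(0.25) + (1)²(0.05) + (4)²(0.45) + (6)²(0.05) + (7)²(0.05) + (9)²(0.15) = 23.65
V(W) = E[W²] − (E[W])² = 23.65 − (3.85)² = 8.8275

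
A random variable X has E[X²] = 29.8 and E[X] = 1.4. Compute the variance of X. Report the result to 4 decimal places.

27.8400

var(X) = 29.8 − (1.4)² = 27.84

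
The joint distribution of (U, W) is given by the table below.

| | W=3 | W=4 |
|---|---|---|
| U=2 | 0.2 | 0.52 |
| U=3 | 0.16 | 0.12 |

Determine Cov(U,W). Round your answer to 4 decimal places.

-0.0592

E[U] = 2.28,  E[W] = 3.64
E[UW] = 8.24
Cov(U,W) = E[UW] − E[U]E[W] = 8.24 − (2.28)(3.64) = -0.0592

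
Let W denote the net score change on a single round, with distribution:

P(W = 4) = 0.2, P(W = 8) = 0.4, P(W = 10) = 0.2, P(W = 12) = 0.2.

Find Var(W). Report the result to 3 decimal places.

E[W] = (4)(0.2) + (8)(0.4) + (10)(0.2) + (12)(0.2) = 8.4
E[W²] = (4)²(0.2) + (8)²(0.4) + (10)²(0.2) + (12)²(0.2) = 77.6
Var(W) = E[W²] − (E[W])² = 77.6 − (8.4)² = 7.04

7.040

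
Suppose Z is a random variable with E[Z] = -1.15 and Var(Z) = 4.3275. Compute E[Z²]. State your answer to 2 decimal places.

5.65

E[Z²] = Var(Z) + (E[Z])² = 4.3275 + (-1.15)² = 5.65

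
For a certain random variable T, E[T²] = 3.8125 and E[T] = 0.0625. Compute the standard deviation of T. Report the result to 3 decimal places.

var(T) = 3.8125 − (0.0625)² = 3.80859375
sd(T) = √3.80859375 ≈ 1.952

1.952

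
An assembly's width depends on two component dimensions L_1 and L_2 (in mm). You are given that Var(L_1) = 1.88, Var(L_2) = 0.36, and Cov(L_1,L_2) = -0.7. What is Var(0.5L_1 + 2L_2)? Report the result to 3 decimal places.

Var(0.5L_1 + 2L_2) = (0.5)²·Var(L_1) + (2)²·Var(L_2) + 2·(0.5)·(2)·Cov(L_1,L_2)
= 0.25·1.88 + 4·0.36 + 2·-0.7 = 0.51

0.510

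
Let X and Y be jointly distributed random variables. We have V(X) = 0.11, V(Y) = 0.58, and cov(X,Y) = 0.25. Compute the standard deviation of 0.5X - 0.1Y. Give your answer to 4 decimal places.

0.0911

V(0.5X - 0.1Y) = (0.5)²·V(X) + (-0.1)²·V(Y) + 2·(0.5)·(-0.1)·cov(X,Y)
= 0.25·0.11 + 0.01·0.58 + -0.1·0.25 = 0.0083
sd(0.5X - 0.1Y) = √0.0083 ≈ 0.0911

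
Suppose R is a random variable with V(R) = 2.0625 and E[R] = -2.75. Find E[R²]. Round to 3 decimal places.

E[R²] = V(R) + (E[R])² = 2.0625 + (-2.75)² = 9.625

9.625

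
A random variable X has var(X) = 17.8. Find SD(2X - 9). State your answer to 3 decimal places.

8.438

var(2X - 9) = (2)²·17.8 = 71.2
SD(2X - 9) = √71.2 ≈ 8.438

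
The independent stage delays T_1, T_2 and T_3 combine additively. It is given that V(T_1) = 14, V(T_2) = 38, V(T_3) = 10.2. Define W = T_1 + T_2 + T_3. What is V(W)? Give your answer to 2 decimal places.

By independence, V(W) = (1)²V(T_1) + (1)²V(T_2) + (1)²V(T_3)
= (1)²·14 + (1)²·38 + (1)²·10.2 = 62.2

62.20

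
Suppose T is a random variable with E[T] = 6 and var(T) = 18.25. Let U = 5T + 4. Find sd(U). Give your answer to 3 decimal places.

21.360

var(5T + 4) = (5)²·18.25 = 456.25
sd(U) = √456.25 ≈ 21.360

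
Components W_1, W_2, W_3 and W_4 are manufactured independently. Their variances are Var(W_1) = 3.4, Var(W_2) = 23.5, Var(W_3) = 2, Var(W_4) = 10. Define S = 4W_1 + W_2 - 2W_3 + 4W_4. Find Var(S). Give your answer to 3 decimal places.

245.900

By independence, Var(S) = (4)²Var(W_1) + (1)²Var(W_2) + (-2)²Var(W_3) + (4)²Var(W_4)
= (4)²·3.4 + (1)²·23.5 + (-2)²·2 + (4)²·10 = 245.9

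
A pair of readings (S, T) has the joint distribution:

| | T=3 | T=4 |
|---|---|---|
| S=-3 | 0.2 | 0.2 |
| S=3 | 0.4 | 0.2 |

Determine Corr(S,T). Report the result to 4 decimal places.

-0.1667

E[S] = 0.6,  E[T] = 3.4
E[ST] = 1.8
cov(S,T) = E[ST] − E[S]E[T] = 1.8 − (0.6)(3.4) = -0.24
V(S) = 8.64,  V(T) = 0.24
ρ = -0.24 / √(8.64·0.24) ≈ -0.1667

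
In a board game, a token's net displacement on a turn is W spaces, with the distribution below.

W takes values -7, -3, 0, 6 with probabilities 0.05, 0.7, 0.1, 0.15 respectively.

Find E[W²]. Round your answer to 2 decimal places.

E[W²] = (-7)²(0.05) + (-3)²(0.7) + (0)²(0.1) + (6)²(0.15) = 14.15

14.15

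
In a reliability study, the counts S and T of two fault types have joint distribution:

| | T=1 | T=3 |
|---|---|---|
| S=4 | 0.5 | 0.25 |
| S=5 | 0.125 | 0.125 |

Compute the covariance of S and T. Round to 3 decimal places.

0.063

E[S] = 4.25,  E[T] = 1.75
E[ST] = 7.5
cov(S,T) = E[ST] − E[S]E[T] = 7.5 − (4.25)(1.75) = 0.0625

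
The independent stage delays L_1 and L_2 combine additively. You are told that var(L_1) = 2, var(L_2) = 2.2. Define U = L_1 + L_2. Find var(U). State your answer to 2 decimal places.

By independence, var(U) = (1)²var(L_1) + (1)²var(L_2)
= (1)²·2 + (1)²·2.2 = 4.2

4.20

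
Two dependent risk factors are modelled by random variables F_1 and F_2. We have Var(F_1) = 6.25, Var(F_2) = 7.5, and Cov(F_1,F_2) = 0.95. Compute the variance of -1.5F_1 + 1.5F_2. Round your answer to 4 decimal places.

26.6625

Var(-1.5F_1 + 1.5F_2) = (-1.5)²·Var(F_1) + (1.5)²·Var(F_2) + 2·(-1.5)·(1.5)·Cov(F_1,F_2)
= 2.25·6.25 + 2.25·7.5 + -4.5·0.95 = 26.6625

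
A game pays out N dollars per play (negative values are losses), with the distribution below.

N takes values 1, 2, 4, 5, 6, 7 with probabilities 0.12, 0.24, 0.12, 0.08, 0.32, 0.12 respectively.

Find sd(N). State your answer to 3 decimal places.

2.103

E[N] = (1)(0.12) + (2)(0.24) + (4)(0.12) + (5)(0.08) + (6)(0.32) + (7)(0.12) = 4.24
E[N²] = (1)²(0.12) + (2)²(0.24) + (4)²(0.12) + (5)²(0.08) + (6)²(0.32) + (7)²(0.12) = 22.4
var(N) = E[N²] − (E[N])² = 22.4 − (4.24)² = 4.4224
sd(N) = √4.4224 ≈ 2.103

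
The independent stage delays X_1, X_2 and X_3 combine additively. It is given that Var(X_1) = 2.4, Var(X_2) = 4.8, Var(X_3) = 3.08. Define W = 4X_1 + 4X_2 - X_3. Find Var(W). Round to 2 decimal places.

118.28

By independence, Var(W) = (4)²Var(X_1) + (4)²Var(X_2) + (-1)²Var(X_3)
= (4)²·2.4 + (4)²·4.8 + (-1)²·3.08 = 118.28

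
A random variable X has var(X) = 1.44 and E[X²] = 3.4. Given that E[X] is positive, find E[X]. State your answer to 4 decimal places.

1.4000

(E[X])² = E[X²] − var(X) = 3.4 − 1.44 = 1.96
E[X] = √1.96 = 1.4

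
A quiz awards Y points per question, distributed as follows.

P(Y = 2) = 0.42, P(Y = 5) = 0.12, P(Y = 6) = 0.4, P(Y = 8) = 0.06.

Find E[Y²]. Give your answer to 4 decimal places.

E[Y²] = (2)²(0.42) + (5)²(0.12) + (6)²(0.4) + (8)²(0.06) = 22.92

22.9200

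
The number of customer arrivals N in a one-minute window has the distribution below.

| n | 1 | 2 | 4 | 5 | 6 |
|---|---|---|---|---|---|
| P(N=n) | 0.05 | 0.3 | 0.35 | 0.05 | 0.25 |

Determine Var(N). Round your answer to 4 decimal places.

E[N] = (1)(0.05) + (2)(0.3) + (4)(0.35) + (5)(0.05) + (6)(0.25) = 3.8
E[N²] = (1)²(0.05) + (2)²(0.3) + (4)²(0.35) + (5)²(0.05) + (6)²(0.25) = 17.1
Var(N) = E[N²] − (E[N])² = 17.1 − (3.8)² = 2.66

2.6600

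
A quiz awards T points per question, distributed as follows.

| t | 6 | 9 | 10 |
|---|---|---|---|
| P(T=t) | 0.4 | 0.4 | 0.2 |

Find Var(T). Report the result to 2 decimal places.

2.80

E[T] = (6)(0.4) + (9)(0.4) + (10)(0.2) = 8
E[T²] = (6)²(0.4) + (9)²(0.4) + (10)²(0.2) = 66.8
Var(T) = E[T²] − (E[T])² = 66.8 − (8)² = 2.8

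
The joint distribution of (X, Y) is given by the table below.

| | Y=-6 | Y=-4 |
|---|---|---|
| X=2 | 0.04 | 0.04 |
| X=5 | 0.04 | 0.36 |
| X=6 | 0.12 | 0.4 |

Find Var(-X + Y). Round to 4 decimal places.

E[X] = 5.28,  E[Y] = -4.4,  E[XY] = -23.12
Var(X) = 29.04 − (5.28)² = 1.1616;  Var(Y) = 20 − (-4.4)² = 0.64
Cov(X,Y) = -23.12 − (5.28)(-4.4) = 0.112
Var(-X + Y) = (-1)²·1.1616 + (1)²·0.64 + 2·(-1)·(1)·0.112 = 1.5776

1.5776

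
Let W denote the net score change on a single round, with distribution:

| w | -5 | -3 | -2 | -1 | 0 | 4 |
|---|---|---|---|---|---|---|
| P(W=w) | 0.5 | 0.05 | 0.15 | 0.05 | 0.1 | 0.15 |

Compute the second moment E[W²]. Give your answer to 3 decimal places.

16.000

E[W²] = (-5)²(0.5) + (-3)²(0.05) + (-2)²(0.15) + (-1)²(0.05) + (0)²(0.1) + (4)²(0.15) = 16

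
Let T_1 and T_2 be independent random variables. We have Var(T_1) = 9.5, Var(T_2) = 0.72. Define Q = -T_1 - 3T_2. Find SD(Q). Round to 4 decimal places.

By independence, Var(Q) = (-1)²Var(T_1) + (-3)²Var(T_2)
= (-1)²·9.5 + (-3)²·0.72 = 15.98
SD(Q) = √15.98 ≈ 3.9975

3.9975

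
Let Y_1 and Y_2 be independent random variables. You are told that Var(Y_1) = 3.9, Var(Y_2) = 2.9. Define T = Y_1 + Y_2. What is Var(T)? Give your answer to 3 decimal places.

6.800

By independence, Var(T) = (1)²Var(Y_1) + (1)²Var(Y_2)
= (1)²·3.9 + (1)²·2.9 = 6.8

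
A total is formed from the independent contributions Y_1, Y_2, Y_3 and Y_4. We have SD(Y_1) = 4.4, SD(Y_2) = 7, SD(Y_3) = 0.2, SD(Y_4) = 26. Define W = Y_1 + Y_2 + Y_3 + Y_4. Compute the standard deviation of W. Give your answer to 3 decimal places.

27.284

V(Y_1) = 19.36, V(Y_2) = 49, V(Y_3) = 0.04, V(Y_4) = 676
By independence, V(W) = (1)²V(Y_1) + (1)²V(Y_2) + (1)²V(Y_3) + (1)²V(Y_4)
= (1)²·19.36 + (1)²·49 + (1)²·0.04 + (1)²·676 = 744.4
SD(W) = √744.4 ≈ 27.284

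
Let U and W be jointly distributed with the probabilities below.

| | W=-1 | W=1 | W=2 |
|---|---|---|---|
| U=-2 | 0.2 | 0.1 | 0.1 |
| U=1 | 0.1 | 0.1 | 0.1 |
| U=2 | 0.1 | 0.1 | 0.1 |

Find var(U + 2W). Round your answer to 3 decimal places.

11.090

E[U] = 0.1,  E[W] = 0.5,  E[UW] = 0.4
var(U) = 3.1 − (0.1)² = 3.09;  var(W) = 1.9 − (0.5)² = 1.65
Cov(U,W) = 0.4 − (0.1)(0.5) = 0.35
var(U + 2W) = (1)²·3.09 + (2)²·1.65 + 2·(1)·(2)·0.35 = 11.09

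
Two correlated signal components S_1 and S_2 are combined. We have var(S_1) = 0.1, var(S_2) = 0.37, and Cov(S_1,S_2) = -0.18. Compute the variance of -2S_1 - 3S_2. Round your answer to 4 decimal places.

1.5700

var(-2S_1 - 3S_2) = (-2)²·var(S_1) + (-3)²·var(S_2) + 2·(-2)·(-3)·Cov(S_1,S_2)
= 4·0.1 + 9·0.37 + 12·-0.18 = 1.57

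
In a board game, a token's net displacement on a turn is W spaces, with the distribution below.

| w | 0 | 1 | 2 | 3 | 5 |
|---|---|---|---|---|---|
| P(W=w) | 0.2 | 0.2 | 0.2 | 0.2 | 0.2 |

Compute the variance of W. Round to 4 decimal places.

2.9600

E[W] = (0)(0.2) + (1)(0.2) + (2)(0.2) + (3)(0.2) + (5)(0.2) = 2.2
E[W²] = (0)²(0.2) + (1)²(0.2) + (2)²(0.2) + (3)²(0.2) + (5)²(0.2) = 7.8
Var(W) = E[W²] − (E[W])² = 7.8 − (2.2)² = 2.96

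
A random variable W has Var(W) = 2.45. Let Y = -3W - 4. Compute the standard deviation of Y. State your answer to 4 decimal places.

Var(-3W - 4) = (-3)²·2.45 = 22.05
SD(Y) = √22.05 ≈ 4.6957

4.6957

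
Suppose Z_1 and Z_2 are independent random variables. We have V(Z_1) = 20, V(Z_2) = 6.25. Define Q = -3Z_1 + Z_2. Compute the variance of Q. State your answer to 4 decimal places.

By independence, V(Q) = (-3)²V(Z_1) + (1)²V(Z_2)
= (-3)²·20 + (1)²·6.25 = 186.25

186.2500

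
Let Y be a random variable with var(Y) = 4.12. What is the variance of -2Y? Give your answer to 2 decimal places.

16.48

var(-2Y) = (-2)²·var(Y) = 4·4.12 = 16.48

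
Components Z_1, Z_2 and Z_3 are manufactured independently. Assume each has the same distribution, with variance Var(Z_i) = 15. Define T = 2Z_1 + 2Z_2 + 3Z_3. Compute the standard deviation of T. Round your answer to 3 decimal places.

By independence, Var(T) = (2)²Var(Z_1) + (2)²Var(Z_2) + (3)²Var(Z_3)
= (2)²·15 + (2)²·15 + (3)²·15 = 255
σ(T) = √255 ≈ 15.969

15.969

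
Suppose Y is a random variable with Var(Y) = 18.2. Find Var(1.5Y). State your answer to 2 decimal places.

Var(1.5Y) = (1.5)²·Var(Y) = 2.25·18.2 = 40.95

40.95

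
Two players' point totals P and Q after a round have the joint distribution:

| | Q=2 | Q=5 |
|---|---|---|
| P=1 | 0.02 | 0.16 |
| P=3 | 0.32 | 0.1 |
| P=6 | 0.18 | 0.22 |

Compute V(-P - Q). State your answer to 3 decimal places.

E[P] = 3.84,  E[Q] = 3.44,  E[PQ] = 13.02
V(P) = 18.36 − (3.84)² = 3.6144;  V(Q) = 14.08 − (3.44)² = 2.2464
cov(P,Q) = 13.02 − (3.84)(3.44) = -0.1896
V(-P - Q) = (-1)²·3.6144 + (-1)²·2.2464 + 2·(-1)·(-1)·-0.1896 = 5.4816

5.482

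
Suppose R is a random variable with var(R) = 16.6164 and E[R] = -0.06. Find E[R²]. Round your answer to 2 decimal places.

E[R²] = var(R) + (E[R])² = 16.6164 + (-0.06)² = 16.62

16.62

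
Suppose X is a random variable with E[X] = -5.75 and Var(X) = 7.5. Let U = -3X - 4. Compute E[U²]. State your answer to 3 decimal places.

243.063

E[-3X - 4] = -3·-5.75 − 4 = 13.25
Var(-3X - 4) = (-3)²·7.5 = 67.5
E[U²] = Var(U) + (E[U])² = 67.5 + (13.25)² = 243.0625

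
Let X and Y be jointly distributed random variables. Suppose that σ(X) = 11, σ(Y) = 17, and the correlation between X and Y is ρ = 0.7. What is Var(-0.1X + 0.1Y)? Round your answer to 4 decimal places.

1.4820

Var(X) = (11)² = 121;  Var(Y) = (17)² = 289
cov(X,Y) = ρ·σ(X)·σ(Y) = 0.7·11·17 = 130.9
Var(-0.1X + 0.1Y) = (-0.1)²·Var(X) + (0.1)²·Var(Y) + 2·(-0.1)·(0.1)·cov(X,Y)
= 0.01·121 + 0.01·289 + -0.02·130.9 = 1.482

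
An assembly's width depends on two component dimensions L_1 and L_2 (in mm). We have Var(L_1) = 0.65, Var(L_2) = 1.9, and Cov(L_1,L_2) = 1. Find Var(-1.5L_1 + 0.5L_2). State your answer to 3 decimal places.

0.438

Var(-1.5L_1 + 0.5L_2) = (-1.5)²·Var(L_1) + (0.5)²·Var(L_2) + 2·(-1.5)·(0.5)·Cov(L_1,L_2)
= 2.25·0.65 + 0.25·1.9 + -1.5·1 = 0.4375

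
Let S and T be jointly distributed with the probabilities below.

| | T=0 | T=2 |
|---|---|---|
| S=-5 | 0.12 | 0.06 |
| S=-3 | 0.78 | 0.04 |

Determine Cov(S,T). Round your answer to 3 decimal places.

E[S] = -3.36,  E[T] = 0.2
E[ST] = -0.84
Cov(S,T) = E[ST] − E[S]E[T] = -0.84 − (-3.36)(0.2) = -0.168

-0.168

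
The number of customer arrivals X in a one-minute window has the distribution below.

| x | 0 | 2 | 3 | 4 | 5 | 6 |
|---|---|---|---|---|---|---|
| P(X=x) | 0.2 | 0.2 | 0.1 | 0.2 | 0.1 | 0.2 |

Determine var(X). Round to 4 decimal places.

4.3600

E[X] = (0)(0.2) + (2)(0.2) + (3)(0.1) + (4)(0.2) + (5)(0.1) + (6)(0.2) = 3.2
E[X²] = (0)²(0.2) + (2)²(0.2) + (3)²(0.1) + (4)²(0.2) + (5)²(0.1) + (6)²(0.2) = 14.6
var(X) = E[X²] − (E[X])² = 14.6 − (3.2)² = 4.36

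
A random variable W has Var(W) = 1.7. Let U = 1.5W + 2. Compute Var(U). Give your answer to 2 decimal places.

3.83

Var(1.5W + 2) = (1.5)²·Var(W) = 2.25·1.7 = 3.825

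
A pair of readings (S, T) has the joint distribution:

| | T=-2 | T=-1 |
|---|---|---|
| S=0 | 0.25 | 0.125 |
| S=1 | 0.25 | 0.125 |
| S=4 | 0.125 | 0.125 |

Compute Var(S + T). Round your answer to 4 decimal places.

E[S] = 1.375,  E[T] = -1.625,  E[ST] = -2.125
Var(S) = 4.375 − (1.375)² = 2.484375;  Var(T) = 2.875 − (-1.625)² = 0.234375
cov(S,T) = -2.125 − (1.375)(-1.625) = 0.109375
Var(S + T) = (1)²·2.484375 + (1)²·0.234375 + 2·(1)·(1)·0.109375 = 2.9375

2.9375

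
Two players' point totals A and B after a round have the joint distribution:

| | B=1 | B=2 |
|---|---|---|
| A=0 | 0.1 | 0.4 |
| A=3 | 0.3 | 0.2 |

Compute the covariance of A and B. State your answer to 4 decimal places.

E[A] = 1.5,  E[B] = 1.6
E[AB] = 2.1
cov(A,B) = E[AB] − E[A]E[B] = 2.1 − (1.5)(1.6) = -0.3

-0.3000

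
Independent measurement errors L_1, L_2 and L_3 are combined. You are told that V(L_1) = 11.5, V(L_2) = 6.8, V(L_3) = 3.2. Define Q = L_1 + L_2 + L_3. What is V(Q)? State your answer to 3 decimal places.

By independence, V(Q) = (1)²V(L_1) + (1)²V(L_2) + (1)²V(L_3)
= (1)²·11.5 + (1)²·6.8 + (1)²·3.2 = 21.5

21.500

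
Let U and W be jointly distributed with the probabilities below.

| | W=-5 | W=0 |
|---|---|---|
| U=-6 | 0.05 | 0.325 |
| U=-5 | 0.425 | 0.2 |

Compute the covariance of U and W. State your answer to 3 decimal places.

-0.641

E[U] = -5.375,  E[W] = -2.375
E[UW] = 12.125
Cov(U,W) = E[UW] − E[U]E[W] = 12.125 − (-5.375)(-2.375) = -0.640625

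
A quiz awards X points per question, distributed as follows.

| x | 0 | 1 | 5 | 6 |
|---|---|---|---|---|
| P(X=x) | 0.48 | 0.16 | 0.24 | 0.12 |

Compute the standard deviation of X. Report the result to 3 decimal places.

E[X] = (0)(0.48) + (1)(0.16) + (5)(0.24) + (6)(0.12) = 2.08
E[X²] = (0)²(0.48) + (1)²(0.16) + (5)²(0.24) + (6)²(0.12) = 10.48
Var(X) = E[X²] − (E[X])² = 10.48 − (2.08)² = 6.1536
sd(X) = √6.1536 ≈ 2.481

2.481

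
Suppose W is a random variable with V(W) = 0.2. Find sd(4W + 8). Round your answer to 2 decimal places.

V(4W + 8) = (4)²·0.2 = 3.2
sd(4W + 8) = √3.2 ≈ 1.79

1.79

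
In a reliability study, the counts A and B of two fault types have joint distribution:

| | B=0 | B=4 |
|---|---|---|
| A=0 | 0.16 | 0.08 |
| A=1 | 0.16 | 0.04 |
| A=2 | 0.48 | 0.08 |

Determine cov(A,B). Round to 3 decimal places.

E[A] = 1.32,  E[B] = 0.8
E[AB] = 0.8
cov(A,B) = E[AB] − E[A]E[B] = 0.8 − (1.32)(0.8) = -0.256

-0.256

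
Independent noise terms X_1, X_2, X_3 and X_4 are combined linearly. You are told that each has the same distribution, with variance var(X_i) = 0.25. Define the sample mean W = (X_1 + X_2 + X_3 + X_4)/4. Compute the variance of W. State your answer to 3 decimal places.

By independence, var(W) = (0.25)²var(X_1) + (0.25)²var(X_2) + (0.25)²var(X_3) + (0.25)²var(X_4)
= (0.25)²·0.25 + (0.25)²·0.25 + (0.25)²·0.25 + (0.25)²·0.25 = 0.0625

0.063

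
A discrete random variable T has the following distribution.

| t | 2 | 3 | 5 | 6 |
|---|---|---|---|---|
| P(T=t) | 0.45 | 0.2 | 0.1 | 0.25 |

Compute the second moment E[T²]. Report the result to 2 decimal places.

E[T²] = (2)²(0.45) + (3)²(0.2) + (5)²(0.1) + (6)²(0.25) = 15.1

15.10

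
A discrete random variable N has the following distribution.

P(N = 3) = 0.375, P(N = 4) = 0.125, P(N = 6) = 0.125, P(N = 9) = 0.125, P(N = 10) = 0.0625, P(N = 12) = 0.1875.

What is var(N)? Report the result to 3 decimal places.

12.609

E[N] = (3)(0.375) + (4)(0.125) + (6)(0.125) + (9)(0.125) + (10)(0.0625) + (12)(0.1875) = 6.375
E[N²] = (3)²(0.375) + (4)²(0.125) + (6)²(0.125) + (9)²(0.125) + (10)²(0.0625) + (12)²(0.1875) = 53.25
var(N) = E[N²] − (E[N])² = 53.25 − (6.375)² = 12.609375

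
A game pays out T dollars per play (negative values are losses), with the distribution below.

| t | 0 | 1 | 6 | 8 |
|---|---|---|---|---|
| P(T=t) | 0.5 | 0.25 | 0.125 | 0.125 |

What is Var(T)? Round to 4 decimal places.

8.7500

E[T] = (0)(0.5) + (1)(0.25) + (6)(0.125) + (8)(0.125) = 2
E[T²] = (0)²(0.5) + (1)²(0.25) + (6)²(0.125) + (8)²(0.125) = 12.75
Var(T) = E[T²] − (E[T])² = 12.75 − (2)² = 8.75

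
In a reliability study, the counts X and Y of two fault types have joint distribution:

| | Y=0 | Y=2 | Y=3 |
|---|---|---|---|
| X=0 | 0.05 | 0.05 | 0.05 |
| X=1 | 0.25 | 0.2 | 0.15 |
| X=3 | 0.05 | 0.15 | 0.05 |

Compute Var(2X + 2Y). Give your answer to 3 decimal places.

10.760

E[X] = 1.35,  E[Y] = 1.55,  E[XY] = 2.2
Var(X) = 2.85 − (1.35)² = 1.0275;  Var(Y) = 3.85 − (1.55)² = 1.4475
cov(X,Y) = 2.2 − (1.35)(1.55) = 0.1075
Var(2X + 2Y) = (2)²·1.0275 + (2)²·1.4475 + 2·(2)·(2)·0.1075 = 10.76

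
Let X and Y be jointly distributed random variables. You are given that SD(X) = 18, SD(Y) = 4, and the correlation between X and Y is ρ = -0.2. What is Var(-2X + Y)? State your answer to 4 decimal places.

Var(X) = (18)² = 324;  Var(Y) = (4)² = 16
cov(X,Y) = ρ·SD(X)·SD(Y) = -0.2·18·4 = -14.4
Var(-2X + Y) = (-2)²·Var(X) + (1)²·Var(Y) + 2·(-2)·(1)·cov(X,Y)
= 4·324 + 1·16 + -4·-14.4 = 1369.6

1369.6000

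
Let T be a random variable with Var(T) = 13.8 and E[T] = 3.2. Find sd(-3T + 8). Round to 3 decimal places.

11.145

Var(-3T + 8) = (-3)²·13.8 = 124.2
sd(-3T + 8) = √124.2 ≈ 11.145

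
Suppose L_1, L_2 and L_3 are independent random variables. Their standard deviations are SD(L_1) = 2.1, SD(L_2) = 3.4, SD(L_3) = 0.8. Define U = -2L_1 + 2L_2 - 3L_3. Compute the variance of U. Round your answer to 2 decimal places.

69.64

V(L_1) = 4.41, V(L_2) = 11.56, V(L_3) = 0.64
By independence, V(U) = (-2)²V(L_1) + (2)²V(L_2) + (-3)²V(L_3)
= (-2)²·4.41 + (2)²·11.56 + (-3)²·0.64 = 69.64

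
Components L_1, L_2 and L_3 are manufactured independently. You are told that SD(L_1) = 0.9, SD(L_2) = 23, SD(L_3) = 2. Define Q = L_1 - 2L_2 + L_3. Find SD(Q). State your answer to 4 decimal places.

Var(L_1) = 0.81, Var(L_2) = 529, Var(L_3) = 4
By independence, Var(Q) = (1)²Var(L_1) + (-2)²Var(L_2) + (1)²Var(L_3)
= (1)²·0.81 + (-2)²·529 + (1)²·4 = 2120.81
SD(Q) = √2120.81 ≈ 46.0523

46.0523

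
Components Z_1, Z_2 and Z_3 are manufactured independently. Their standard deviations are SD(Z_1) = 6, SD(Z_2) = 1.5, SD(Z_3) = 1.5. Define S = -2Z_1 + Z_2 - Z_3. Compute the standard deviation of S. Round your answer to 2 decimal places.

12.19

V(Z_1) = 36, V(Z_2) = 2.25, V(Z_3) = 2.25
By independence, V(S) = (-2)²V(Z_1) + (1)²V(Z_2) + (-1)²V(Z_3)
= (-2)²·36 + (1)²·2.25 + (-1)²·2.25 = 148.5
SD(S) = √148.5 ≈ 12.19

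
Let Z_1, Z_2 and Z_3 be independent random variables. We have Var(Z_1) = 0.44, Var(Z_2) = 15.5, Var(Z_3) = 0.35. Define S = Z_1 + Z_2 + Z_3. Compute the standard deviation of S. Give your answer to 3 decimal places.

By independence, Var(S) = (1)²Var(Z_1) + (1)²Var(Z_2) + (1)²Var(Z_3)
= (1)²·0.44 + (1)²·15.5 + (1)²·0.35 = 16.29
SD(S) = √16.29 ≈ 4.036

4.036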